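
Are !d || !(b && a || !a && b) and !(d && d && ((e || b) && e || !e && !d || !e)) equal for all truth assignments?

E1: !d || !(b && a || !a && b)
    = !d || !b
E2: !(d && d && ((e || b) && e || !e && !d || !e))
    = !(d && d && (e || !e && !d || !e))
    = !(d && d && (e || !e))
    = !(d && (e || !e))
    = !d
These differ: at a=0, b=0, d=1, e=1, E1 = 1 but E2 = 0.

No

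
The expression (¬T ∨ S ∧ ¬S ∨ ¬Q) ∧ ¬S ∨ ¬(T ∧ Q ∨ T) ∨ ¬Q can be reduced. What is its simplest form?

¬T ∨ ¬Q

(¬T ∨ S ∧ ¬S ∨ ¬Q) ∧ ¬S ∨ ¬(T ∧ Q ∨ T) ∨ ¬Q
= (¬T ∨ ¬Q) ∧ ¬S ∨ ¬(T ∧ Q ∨ T) ∨ ¬Q   (complement / identity)
= (¬T ∨ ¬Q) ∧ ¬S ∨ ¬T ∨ ¬Q   (absorption)
= ¬T ∨ ¬Q   (absorption)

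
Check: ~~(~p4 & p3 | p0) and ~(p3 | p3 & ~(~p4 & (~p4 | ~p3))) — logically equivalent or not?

E1: ~~(~p4 & p3 | p0)
    = ~p4 & p3 | p0   — double negation
E2: ~(p3 | p3 & ~(~p4 & (~p4 | ~p3)))
    = ~(p3 | p3 & ~~p4)   — absorption
    = ~(p3 | p3 & p4)   — double negation
    = ~p3   — absorption
These differ: at p0=1, p3=1, p4=0, E1 = 1 but E2 = 0.

No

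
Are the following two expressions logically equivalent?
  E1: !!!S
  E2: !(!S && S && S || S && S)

Yes

E1: !!!S
    = !S   [double negation]
E2: !(!S && S && S || S && S)
    = !(!S && S || S && S)   [idempotence]
    = !S   [distribution]
Both reduce to !S, so they are equivalent.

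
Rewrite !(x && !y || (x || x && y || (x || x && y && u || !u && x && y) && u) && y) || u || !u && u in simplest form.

!x || u

!(x && !y || (x || x && y || (x || x && y && u || !u && x && y) && u) && y) || u || !u && u
= !(x && !y || (x || x && y || (x || x && y && u || !u && x && y) && u) && y) || u   [complement / identity]
= !(x && !y || (x || x && y || (x || x && y) && u) && y) || u   [distribution]
= !(x && !y || (x || x && y) && y) || u   [absorption]
= !(x && !y || x && y) || u   [absorption]
= !x || u   [distribution]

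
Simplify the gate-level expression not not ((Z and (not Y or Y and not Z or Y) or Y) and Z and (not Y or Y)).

not not ((Z and (not Y or Y and not Z or Y) or Y) and Z and (not Y or Y))
= not not ((Z and (not Y or Y) or Y) and Z and (not Y or Y))
= not not (Z and (not Y or Y))
= not not Z
= Z

Z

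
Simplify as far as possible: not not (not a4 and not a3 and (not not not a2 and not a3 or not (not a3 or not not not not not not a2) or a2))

not not (not a4 and not a3 and (not not not a2 and not a3 or not (not a3 or not not not not not not a2) or a2))
= not not (not a4 and not a3 and (not not not a2 and not a3 or a3 and not not not not not a2 or a2))   — De Morgan
= not not (not a4 and not a3 and (not not not a2 and not a3 or a3 and not not not a2 or a2))   — double negation
= not a4 and not a3 and (not not not a2 and not a3 or a3 and not not not a2 or a2)   — double negation
= not a4 and not a3 and (not not not a2 or a2)   — distribution
= not a4 and not a3 and (not a2 or a2)   — double negation
= not a4 and not a3   — complement / identity

not a4 and not a3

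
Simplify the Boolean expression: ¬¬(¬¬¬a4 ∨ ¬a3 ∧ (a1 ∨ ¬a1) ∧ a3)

¬¬(¬¬¬a4 ∨ ¬a3 ∧ (a1 ∨ ¬a1) ∧ a3)
= ¬¬(¬¬¬a4 ∨ ¬a3 ∧ a3)
= ¬¬¬a4 ∨ ¬a3 ∧ a3
= ¬¬¬a4
= ¬a4

¬a4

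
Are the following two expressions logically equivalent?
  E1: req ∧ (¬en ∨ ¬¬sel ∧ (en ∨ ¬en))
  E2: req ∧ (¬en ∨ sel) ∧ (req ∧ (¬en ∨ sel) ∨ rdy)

E1: req ∧ (¬en ∨ ¬¬sel ∧ (en ∨ ¬en))
    = req ∧ (¬en ∨ sel ∧ (en ∨ ¬en))
    = req ∧ (¬en ∨ sel)
E2: req ∧ (¬en ∨ sel) ∧ (req ∧ (¬en ∨ sel) ∨ rdy)
    = req ∧ (¬en ∨ sel)
Both reduce to req ∧ (¬en ∨ sel), so they are equivalent.

Yes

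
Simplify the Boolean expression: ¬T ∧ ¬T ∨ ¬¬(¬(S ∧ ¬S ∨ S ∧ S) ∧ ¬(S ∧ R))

¬T ∨ ¬S

¬T ∧ ¬T ∨ ¬¬(¬(S ∧ ¬S ∨ S ∧ S) ∧ ¬(S ∧ R))
= ¬T ∨ ¬¬(¬(S ∧ ¬S ∨ S ∧ S) ∧ ¬(S ∧ R))
= ¬T ∨ ¬¬(¬S ∧ ¬(S ∧ R))
= ¬T ∨ ¬(S ∨ S ∧ R)
= ¬T ∨ ¬S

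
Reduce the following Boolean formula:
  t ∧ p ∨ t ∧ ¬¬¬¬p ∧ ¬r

t ∧ p ∨ t ∧ ¬¬¬¬p ∧ ¬r
= t ∧ p ∨ t ∧ ¬¬p ∧ ¬r
= t ∧ p ∨ t ∧ p ∧ ¬r
= t ∧ p

t ∧ p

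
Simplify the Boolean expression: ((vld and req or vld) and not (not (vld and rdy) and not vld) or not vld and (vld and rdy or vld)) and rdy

vld and rdy

((vld and req or vld) and not (not (vld and rdy) and not vld) or not vld and (vld and rdy or vld)) and rdy
= ((vld and req or vld) and (vld and rdy or vld) or not vld and (vld and rdy or vld)) and rdy   (De Morgan)
= (vld and (vld and rdy or vld) or not vld and (vld and rdy or vld)) and rdy   (absorption)
= (vld and rdy or vld) and rdy   (distribution)
= vld and rdy   (absorption)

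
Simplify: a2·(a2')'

a2·(a2')'
= a2·a2   [double negation]
= a2   [idempotence]

a2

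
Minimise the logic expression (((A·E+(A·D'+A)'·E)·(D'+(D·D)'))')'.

(((A·E+(A·D'+A)'·E)·(D'+(D·D)'))')'
= (((A·E+(A·D'+A)'·E)·(D'+D'))')'   [idempotence]
= (((A·E+A'·E)·(D'+D'))')'   [absorption]
= (A·E+A'·E)·(D'+D')   [double negation]
= (A·E+A'·E)·D'   [idempotence]
= E·D'   [distribution]

E·D'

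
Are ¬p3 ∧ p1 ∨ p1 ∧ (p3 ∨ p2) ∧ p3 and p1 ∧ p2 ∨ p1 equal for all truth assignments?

E1: ¬p3 ∧ p1 ∨ p1 ∧ (p3 ∨ p2) ∧ p3
    = ¬p3 ∧ p1 ∨ p1 ∧ p3   (absorption)
    = p1   (distribution)
E2: p1 ∧ p2 ∨ p1
    = p1   (absorption)
Both reduce to p1, so they are equivalent.

Yes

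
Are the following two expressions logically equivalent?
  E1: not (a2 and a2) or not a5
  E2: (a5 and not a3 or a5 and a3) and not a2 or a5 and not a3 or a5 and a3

No

E1: not (a2 and a2) or not a5
    = not a2 or not a5   [idempotence]
E2: (a5 and not a3 or a5 and a3) and not a2 or a5 and not a3 or a5 and a3
    = a5 and not a3 or a5 and a3   [absorption]
    = a5   [distribution]
These differ: at a2=0, a3=0, a5=0, E1 = 1 but E2 = 0.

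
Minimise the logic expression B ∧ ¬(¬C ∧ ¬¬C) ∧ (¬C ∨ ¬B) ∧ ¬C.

B ∧ ¬C

B ∧ ¬(¬C ∧ ¬¬C) ∧ (¬C ∨ ¬B) ∧ ¬C
= B ∧ ¬(¬C ∧ ¬¬C) ∧ ¬C   (absorption)
= B ∧ (C ∨ ¬C) ∧ ¬C   (De Morgan)
= B ∧ ¬C   (complement / identity)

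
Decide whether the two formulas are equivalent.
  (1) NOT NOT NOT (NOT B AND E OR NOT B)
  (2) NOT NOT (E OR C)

E1: NOT NOT NOT (NOT B AND E OR NOT B)
    = NOT (NOT B AND E OR NOT B)   (double negation)
    = NOT NOT B   (absorption)
    = B   (double negation)
E2: NOT NOT (E OR C)
    = E OR C   (double negation)
These differ: at B=0, C=0, E=1, E1 = 0 but E2 = 1.

No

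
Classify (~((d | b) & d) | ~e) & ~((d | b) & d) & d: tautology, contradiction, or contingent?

(~((d | b) & d) | ~e) & ~((d | b) & d) & d
= ~((d | b) & d) & d   — absorption
= ~d & d   — absorption
= 0   — complement

contradiction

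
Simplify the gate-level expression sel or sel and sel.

sel

sel or sel and sel
= sel or sel
= sel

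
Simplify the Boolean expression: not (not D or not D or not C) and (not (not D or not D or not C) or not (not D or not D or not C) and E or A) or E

not (not D or not D or not C) and (not (not D or not D or not C) or not (not D or not D or not C) and E or A) or E
= not (not D or not D or not C) and (not (not D or not D or not C) or A) or E   (absorption)
= not (not D or not D or not C) or E   (absorption)
= not (not D or not C) or E   (idempotence)
= D and C or E   (De Morgan)

D and C or E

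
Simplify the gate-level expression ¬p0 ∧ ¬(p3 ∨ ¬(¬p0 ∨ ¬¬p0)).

¬p0 ∧ ¬(p3 ∨ ¬(¬p0 ∨ ¬¬p0))
= ¬p0 ∧ ¬(p3 ∨ p0 ∧ ¬p0)   — De Morgan
= ¬p0 ∧ ¬p3   — complement / identity

¬p0 ∧ ¬p3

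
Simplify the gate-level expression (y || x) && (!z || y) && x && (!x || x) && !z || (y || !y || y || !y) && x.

x

(y || x) && (!z || y) && x && (!x || x) && !z || (y || !y || y || !y) && x
= (y || x) && (!z || y) && x && (!x || x) && !z || (y || !y) && x   [idempotence]
= (y || x) && (!z || y) && x && (!x || x) && !z || x   [complement / identity]
= (x && !z || y) && x && (!x || x) && !z || x   [distribution]
= (x && !z || y) && x && !z || x   [complement / identity]
= x && !z || x   [absorption]
= x   [absorption]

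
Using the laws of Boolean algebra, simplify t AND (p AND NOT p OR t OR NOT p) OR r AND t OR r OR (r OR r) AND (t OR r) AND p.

t AND (p AND NOT p OR t OR NOT p) OR r AND t OR r OR (r OR r) AND (t OR r) AND p
= t AND (p AND NOT p OR t OR NOT p) OR r AND t OR r OR (r AND t OR r) AND p   [distribution]
= t AND (p AND NOT p OR t OR NOT p) OR r AND t OR r   [absorption]
= t AND (p AND NOT p OR t OR NOT p) OR r   [absorption]
= t AND (t OR NOT p) OR r   [complement / identity]
= t OR r   [absorption]

t OR r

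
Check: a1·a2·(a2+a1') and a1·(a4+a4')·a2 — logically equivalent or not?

E1: a1·a2·(a2+a1')
    = a1·a2   (absorption)
E2: a1·(a4+a4')·a2
    = a1·a2   (complement / identity)
Both reduce to a1·a2, so they are equivalent.

Yes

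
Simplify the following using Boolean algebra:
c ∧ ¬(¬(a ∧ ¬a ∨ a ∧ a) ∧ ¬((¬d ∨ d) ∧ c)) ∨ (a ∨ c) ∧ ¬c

a ∨ c

c ∧ ¬(¬(a ∧ ¬a ∨ a ∧ a) ∧ ¬((¬d ∨ d) ∧ c)) ∨ (a ∨ c) ∧ ¬c
= c ∧ ¬(¬(a ∧ ¬a ∨ a ∧ a) ∧ ¬c) ∨ (a ∨ c) ∧ ¬c
= c ∧ ¬(¬((¬a ∨ a) ∧ a) ∧ ¬c) ∨ (a ∨ c) ∧ ¬c
= c ∧ ¬(¬a ∧ ¬c) ∨ (a ∨ c) ∧ ¬c
= c ∧ (a ∨ c) ∨ (a ∨ c) ∧ ¬c
= a ∨ c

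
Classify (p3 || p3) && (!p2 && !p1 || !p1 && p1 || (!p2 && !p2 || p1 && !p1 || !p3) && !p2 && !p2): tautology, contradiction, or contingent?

contingent

(p3 || p3) && (!p2 && !p1 || !p1 && p1 || (!p2 && !p2 || p1 && !p1 || !p3) && !p2 && !p2)
= (p3 || p3) && (!p2 && !p1 || !p1 && p1 || (!p2 && !p2 || !p3) && !p2 && !p2)   (complement / identity)
= (p3 || p3) && (!p2 && !p1 || (!p2 && !p2 || !p3) && !p2 && !p2)   (complement / identity)
= (p3 || p3) && (!p2 && !p1 || !p2 && !p2)   (absorption)
= (p3 || p3) && (!p2 && !p1 || !p2)   (idempotence)
= (p3 || p3) && !p2   (absorption)
= p3 && !p2   (idempotence)
This depends on p2, p3, so it is not a constant.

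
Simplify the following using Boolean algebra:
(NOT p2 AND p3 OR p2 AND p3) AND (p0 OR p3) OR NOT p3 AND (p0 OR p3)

p0 OR p3

(NOT p2 AND p3 OR p2 AND p3) AND (p0 OR p3) OR NOT p3 AND (p0 OR p3)
= p3 AND (p0 OR p3) OR NOT p3 AND (p0 OR p3)   — distribution
= p0 OR p3   — distribution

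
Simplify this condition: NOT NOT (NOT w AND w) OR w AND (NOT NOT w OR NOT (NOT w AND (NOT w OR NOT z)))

NOT NOT (NOT w AND w) OR w AND (NOT NOT w OR NOT (NOT w AND (NOT w OR NOT z)))
= NOT NOT (NOT w AND w) OR w AND (NOT NOT w OR NOT NOT w)   [absorption]
= NOT w AND w OR w AND (NOT NOT w OR NOT NOT w)   [double negation]
= NOT w AND w OR w AND NOT NOT w   [idempotence]
= NOT w AND w OR w AND w   [double negation]
= w   [distribution]

w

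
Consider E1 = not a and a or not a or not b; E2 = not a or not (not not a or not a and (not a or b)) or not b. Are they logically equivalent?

E1: not a and a or not a or not b
    = not a or not b   — complement / identity
E2: not a or not (not not a or not a and (not a or b)) or not b
    = not a or not (not not a or not a) or not b   — absorption
    = not a or not a and a or not b   — De Morgan
    = not a or not b   — complement / identity
Both reduce to not a or not b, so they are equivalent.

Yes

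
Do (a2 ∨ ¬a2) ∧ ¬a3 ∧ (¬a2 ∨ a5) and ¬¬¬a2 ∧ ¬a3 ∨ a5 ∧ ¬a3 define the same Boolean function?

Yes

E1: (a2 ∨ ¬a2) ∧ ¬a3 ∧ (¬a2 ∨ a5)
    = ¬a3 ∧ (¬a2 ∨ a5)   (complement / identity)
E2: ¬¬¬a2 ∧ ¬a3 ∨ a5 ∧ ¬a3
    = ¬a3 ∧ (¬¬¬a2 ∨ a5)   (distribution)
    = ¬a3 ∧ (¬a2 ∨ a5)   (double negation)
Both reduce to ¬a3 ∧ (¬a2 ∨ a5), so they are equivalent.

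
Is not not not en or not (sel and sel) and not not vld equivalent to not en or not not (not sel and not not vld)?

E1: not not not en or not (sel and sel) and not not vld
    = not en or not (sel and sel) and not not vld   [double negation]
    = not en or not (sel and sel) and vld   [double negation]
    = not en or not sel and vld   [idempotence]
E2: not en or not not (not sel and not not vld)
    = not en or not sel and not not vld   [double negation]
    = not en or not sel and vld   [double negation]
Both reduce to not en or not sel and vld, so they are equivalent.

Yes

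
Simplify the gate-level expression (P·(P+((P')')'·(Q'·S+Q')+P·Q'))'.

P'

(P·(P+((P')')'·(Q'·S+Q')+P·Q'))'
= (P·(P+((P')')'·Q'+P·Q'))'   — absorption
= (P·(P+P'·Q'+P·Q'))'   — double negation
= (P·(P+Q'))'   — distribution
= P'   — absorption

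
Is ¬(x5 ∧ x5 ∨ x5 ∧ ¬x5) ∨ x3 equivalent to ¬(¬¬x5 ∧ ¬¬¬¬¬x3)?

E1: ¬(x5 ∧ x5 ∨ x5 ∧ ¬x5) ∨ x3
    = ¬x5 ∨ x3   — distribution
E2: ¬(¬¬x5 ∧ ¬¬¬¬¬x3)
    = ¬(¬¬x5 ∧ ¬¬¬x3)   — double negation
    = ¬(¬¬x5 ∧ ¬x3)   — double negation
    = ¬x5 ∨ x3   — De Morgan
Both reduce to ¬x5 ∨ x3, so they are equivalent.

Yes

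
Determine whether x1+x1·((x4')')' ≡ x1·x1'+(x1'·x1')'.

E1: x1+x1·((x4')')'
    = x1+x1·x4'
    = x1
E2: x1·x1'+(x1'·x1')'
    = x1·x1'+x1+x1
    = x1+x1
    = x1
Both reduce to x1, so they are equivalent.

Yes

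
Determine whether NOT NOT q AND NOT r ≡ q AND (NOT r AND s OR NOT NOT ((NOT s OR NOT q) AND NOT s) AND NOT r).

E1: NOT NOT q AND NOT r
    = q AND NOT r   — double negation
E2: q AND (NOT r AND s OR NOT NOT ((NOT s OR NOT q) AND NOT s) AND NOT r)
    = q AND (NOT r AND s OR (NOT s OR NOT q) AND NOT s AND NOT r)   — double negation
    = q AND (NOT r AND s OR NOT s AND NOT r)   — absorption
    = q AND NOT r   — distribution
Both reduce to q AND NOT r, so they are equivalent.

Yes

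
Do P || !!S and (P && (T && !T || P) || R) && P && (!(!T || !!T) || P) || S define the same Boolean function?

Yes

E1: P || !!S
    = P || S
E2: (P && (T && !T || P) || R) && P && (!(!T || !!T) || P) || S
    = (P && (T && !T || P) || R) && P && (T && !T || P) || S
    = P && (T && !T || P) || S
    = P && P || S
    = P || S
Both reduce to P || S, so they are equivalent.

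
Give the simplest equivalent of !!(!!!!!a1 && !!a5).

!!(!!!!!a1 && !!a5)
= !(!!!!a1 || !a5)   [De Morgan]
= !!!a1 && a5   [De Morgan]
= !a1 && a5   [double negation]

!a1 && a5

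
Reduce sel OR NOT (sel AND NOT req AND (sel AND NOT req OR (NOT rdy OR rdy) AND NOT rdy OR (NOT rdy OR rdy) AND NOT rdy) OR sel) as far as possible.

TRUE

sel OR NOT (sel AND NOT req AND (sel AND NOT req OR (NOT rdy OR rdy) AND NOT rdy OR (NOT rdy OR rdy) AND NOT rdy) OR sel)
= sel OR NOT (sel AND NOT req AND (sel AND NOT req OR (NOT rdy OR rdy) AND NOT rdy) OR sel)   — idempotence
= sel OR NOT (sel AND NOT req AND (sel AND NOT req OR NOT rdy) OR sel)   — complement / identity
= sel OR NOT (sel AND NOT req OR sel)   — absorption
= sel OR NOT sel   — absorption
= TRUE   — complement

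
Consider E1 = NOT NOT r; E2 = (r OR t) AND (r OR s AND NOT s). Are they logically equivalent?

E1: NOT NOT r
    = r
E2: (r OR t) AND (r OR s AND NOT s)
    = (r OR t) AND r
    = r
Both reduce to r, so they are equivalent.

Yes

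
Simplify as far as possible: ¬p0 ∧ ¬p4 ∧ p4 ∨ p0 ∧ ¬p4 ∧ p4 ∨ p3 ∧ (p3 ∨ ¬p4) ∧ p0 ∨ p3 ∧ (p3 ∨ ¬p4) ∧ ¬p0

p3

¬p0 ∧ ¬p4 ∧ p4 ∨ p0 ∧ ¬p4 ∧ p4 ∨ p3 ∧ (p3 ∨ ¬p4) ∧ p0 ∨ p3 ∧ (p3 ∨ ¬p4) ∧ ¬p0
= ¬p4 ∧ p4 ∨ p3 ∧ (p3 ∨ ¬p4) ∧ p0 ∨ p3 ∧ (p3 ∨ ¬p4) ∧ ¬p0
= ¬p4 ∧ p4 ∨ p3 ∧ (p3 ∨ ¬p4)
= ¬p4 ∧ p4 ∨ p3
= p3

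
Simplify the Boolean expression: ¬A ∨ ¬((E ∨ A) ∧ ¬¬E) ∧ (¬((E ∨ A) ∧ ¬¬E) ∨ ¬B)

¬A ∨ ¬((E ∨ A) ∧ ¬¬E) ∧ (¬((E ∨ A) ∧ ¬¬E) ∨ ¬B)
= ¬A ∨ ¬((E ∨ A) ∧ ¬¬E)   — absorption
= ¬A ∨ ¬((E ∨ A) ∧ E)   — double negation
= ¬A ∨ ¬E   — absorption

¬A ∨ ¬E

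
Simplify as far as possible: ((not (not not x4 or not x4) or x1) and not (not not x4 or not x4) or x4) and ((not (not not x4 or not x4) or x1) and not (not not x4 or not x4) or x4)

((not (not not x4 or not x4) or x1) and not (not not x4 or not x4) or x4) and ((not (not not x4 or not x4) or x1) and not (not not x4 or not x4) or x4)
= (not (not not x4 or not x4) or x1) and not (not not x4 or not x4) or x4 and x4   [distribution]
= not (not not x4 or not x4) or x4 and x4   [absorption]
= not x4 and x4 or x4 and x4   [De Morgan]
= x4   [distribution]

x4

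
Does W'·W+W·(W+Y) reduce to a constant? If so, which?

no

W'·W+W·(W+Y)
= W·(W+Y)   [complement / identity]
= W   [absorption]
This depends on W, so it is not a constant.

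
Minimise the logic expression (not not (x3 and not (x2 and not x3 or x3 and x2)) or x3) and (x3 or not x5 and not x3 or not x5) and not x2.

(not not (x3 and not (x2 and not x3 or x3 and x2)) or x3) and (x3 or not x5 and not x3 or not x5) and not x2
= (x3 and not (x2 and not x3 or x3 and x2) or x3) and (x3 or not x5 and not x3 or not x5) and not x2   (double negation)
= (x3 and not (x2 and not x3 or x3 and x2) or x3) and (x3 or not x5) and not x2   (absorption)
= (x3 and not x2 or x3) and (x3 or not x5) and not x2   (distribution)
= x3 and (x3 or not x5) and not x2   (absorption)
= x3 and not x2   (absorption)

x3 and not x2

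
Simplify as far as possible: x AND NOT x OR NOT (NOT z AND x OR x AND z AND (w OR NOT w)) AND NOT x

NOT x

x AND NOT x OR NOT (NOT z AND x OR x AND z AND (w OR NOT w)) AND NOT x
= x AND NOT x OR NOT (NOT z AND x OR x AND z) AND NOT x   [complement / identity]
= x AND NOT x OR NOT x AND NOT x   [distribution]
= NOT x   [distribution]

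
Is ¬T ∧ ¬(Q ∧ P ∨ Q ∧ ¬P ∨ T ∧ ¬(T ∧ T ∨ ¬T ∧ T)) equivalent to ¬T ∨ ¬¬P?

No

E1: ¬T ∧ ¬(Q ∧ P ∨ Q ∧ ¬P ∨ T ∧ ¬(T ∧ T ∨ ¬T ∧ T))
    = ¬T ∧ ¬(Q ∨ T ∧ ¬(T ∧ T ∨ ¬T ∧ T))   (distribution)
    = ¬T ∧ ¬(Q ∨ T ∧ ¬T)   (distribution)
    = ¬T ∧ ¬Q   (complement / identity)
E2: ¬T ∨ ¬¬P
    = ¬T ∨ P   (double negation)
These differ: at P=1, Q=1, T=1, E1 = 0 but E2 = 1.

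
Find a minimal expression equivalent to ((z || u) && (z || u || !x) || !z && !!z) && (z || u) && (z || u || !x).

z || u

((z || u) && (z || u || !x) || !z && !!z) && (z || u) && (z || u || !x)
= (z || u || !z && !!z) && (z || u) && (z || u || !x)
= (z || u || !z && z) && (z || u) && (z || u || !x)
= (z || u || !z && z) && (z || u)
= (z || u) && (z || u)
= z || u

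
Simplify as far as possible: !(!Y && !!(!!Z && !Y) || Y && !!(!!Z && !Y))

!(!Y && !!(!!Z && !Y) || Y && !!(!!Z && !Y))
= !!!(!!Z && !Y)
= !!(!Z || Y)
= !Z || Y

!Z || Y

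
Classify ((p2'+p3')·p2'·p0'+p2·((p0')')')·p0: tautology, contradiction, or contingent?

((p2'+p3')·p2'·p0'+p2·((p0')')')·p0
= ((p2'+p3')·p2'·p0'+p2·p0')·p0   [double negation]
= (p2'·p0'+p2·p0')·p0   [absorption]
= p0'·p0   [distribution]
= 0   [complement]

contradiction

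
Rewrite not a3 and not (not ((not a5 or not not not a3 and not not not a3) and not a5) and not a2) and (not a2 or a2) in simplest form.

not a3 and not (not ((not a5 or not not not a3 and not not not a3) and not a5) and not a2) and (not a2 or a2)
= not a3 and not (not ((not a5 or not not not a3) and not a5) and not a2) and (not a2 or a2)
= not a3 and not (not ((not a5 or not a3) and not a5) and not a2) and (not a2 or a2)
= not a3 and not (not not a5 and not a2) and (not a2 or a2)
= not a3 and (not a5 or a2) and (not a2 or a2)
= not a3 and (not a5 or a2)

not a3 and (not a5 or a2)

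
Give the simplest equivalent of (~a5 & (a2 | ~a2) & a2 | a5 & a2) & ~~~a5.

(~a5 & (a2 | ~a2) & a2 | a5 & a2) & ~~~a5
= (~a5 & a2 | a5 & a2) & ~~~a5   [complement / identity]
= a2 & ~~~a5   [distribution]
= a2 & ~a5   [double negation]

a2 & ~a5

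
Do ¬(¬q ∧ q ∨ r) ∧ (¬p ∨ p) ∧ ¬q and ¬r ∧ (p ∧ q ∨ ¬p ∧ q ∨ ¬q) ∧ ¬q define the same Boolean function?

Yes

E1: ¬(¬q ∧ q ∨ r) ∧ (¬p ∨ p) ∧ ¬q
    = ¬(¬q ∧ q ∨ r) ∧ ¬q   [complement / identity]
    = ¬r ∧ ¬q   [complement / identity]
E2: ¬r ∧ (p ∧ q ∨ ¬p ∧ q ∨ ¬q) ∧ ¬q
    = ¬r ∧ (q ∨ ¬q) ∧ ¬q   [distribution]
    = ¬r ∧ ¬q   [complement / identity]
Both reduce to ¬r ∧ ¬q, so they are equivalent.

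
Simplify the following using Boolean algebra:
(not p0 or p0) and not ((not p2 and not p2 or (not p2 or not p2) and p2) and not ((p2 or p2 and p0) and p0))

(not p0 or p0) and not ((not p2 and not p2 or (not p2 or not p2) and p2) and not ((p2 or p2 and p0) and p0))
= not ((not p2 and not p2 or (not p2 or not p2) and p2) and not ((p2 or p2 and p0) and p0))   — complement / identity
= not ((not p2 and not p2 or not p2 and p2) and not ((p2 or p2 and p0) and p0))   — idempotence
= not ((not p2 and not p2 or not p2 and p2) and not (p2 and p0))   — absorption
= not (not p2 and not (p2 and p0))   — distribution
= p2 or p2 and p0   — De Morgan
= p2   — absorption

p2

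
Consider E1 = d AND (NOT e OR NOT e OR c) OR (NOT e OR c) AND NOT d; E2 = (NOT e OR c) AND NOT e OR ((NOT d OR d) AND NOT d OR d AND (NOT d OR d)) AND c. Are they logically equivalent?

E1: d AND (NOT e OR NOT e OR c) OR (NOT e OR c) AND NOT d
    = d AND (NOT e OR c) OR (NOT e OR c) AND NOT d   (idempotence)
    = NOT e OR c   (distribution)
E2: (NOT e OR c) AND NOT e OR ((NOT d OR d) AND NOT d OR d AND (NOT d OR d)) AND c
    = (NOT e OR c) AND NOT e OR (NOT d OR d) AND c   (distribution)
    = NOT e OR (NOT d OR d) AND c   (absorption)
    = NOT e OR c   (complement / identity)
Both reduce to NOT e OR c, so they are equivalent.

Yes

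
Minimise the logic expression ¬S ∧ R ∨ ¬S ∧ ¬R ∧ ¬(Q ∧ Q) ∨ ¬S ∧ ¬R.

¬S

¬S ∧ R ∨ ¬S ∧ ¬R ∧ ¬(Q ∧ Q) ∨ ¬S ∧ ¬R
= ¬S ∧ R ∨ ¬S ∧ ¬R ∧ ¬Q ∨ ¬S ∧ ¬R   [idempotence]
= ¬S ∧ R ∨ ¬S ∧ ¬R   [absorption]
= ¬S   [distribution]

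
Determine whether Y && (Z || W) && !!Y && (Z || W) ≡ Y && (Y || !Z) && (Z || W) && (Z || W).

E1: Y && (Z || W) && !!Y && (Z || W)
    = Y && (Z || W) && Y && (Z || W)   (double negation)
    = Y && (Z || W)   (idempotence)
E2: Y && (Y || !Z) && (Z || W) && (Z || W)
    = Y && (Z || W) && (Z || W)   (absorption)
    = Y && (Z || W)   (idempotence)
Both reduce to Y && (Z || W), so they are equivalent.

Yes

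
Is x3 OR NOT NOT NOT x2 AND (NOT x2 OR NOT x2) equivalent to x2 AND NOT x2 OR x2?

E1: x3 OR NOT NOT NOT x2 AND (NOT x2 OR NOT x2)
    = x3 OR NOT x2 AND (NOT x2 OR NOT x2)   (double negation)
    = x3 OR NOT x2 AND NOT x2   (idempotence)
    = x3 OR NOT x2   (idempotence)
E2: x2 AND NOT x2 OR x2
    = x2   (complement / identity)
These differ: at x2=0, x3=0, E1 = 1 but E2 = 0.

No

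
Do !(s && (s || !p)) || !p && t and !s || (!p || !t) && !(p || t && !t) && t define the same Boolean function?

Yes

E1: !(s && (s || !p)) || !p && t
    = !s || !p && t   (absorption)
E2: !s || (!p || !t) && !(p || t && !t) && t
    = !s || (!p || !t) && !p && t   (complement / identity)
    = !s || !p && t   (absorption)
Both reduce to !s || !p && t, so they are equivalent.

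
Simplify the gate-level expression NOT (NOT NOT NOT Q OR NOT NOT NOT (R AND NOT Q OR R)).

Q AND R

NOT (NOT NOT NOT Q OR NOT NOT NOT (R AND NOT Q OR R))
= NOT (NOT NOT NOT Q OR NOT NOT NOT R)   (absorption)
= NOT (NOT Q OR NOT NOT NOT R)   (double negation)
= NOT (NOT Q OR NOT R)   (double negation)
= Q AND R   (De Morgan)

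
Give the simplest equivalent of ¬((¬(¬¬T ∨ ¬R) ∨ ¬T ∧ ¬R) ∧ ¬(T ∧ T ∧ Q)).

T

¬((¬(¬¬T ∨ ¬R) ∨ ¬T ∧ ¬R) ∧ ¬(T ∧ T ∧ Q))
= ¬((¬(¬¬T ∨ ¬R) ∨ ¬T ∧ ¬R) ∧ ¬(T ∧ Q))   — idempotence
= ¬((¬T ∧ R ∨ ¬T ∧ ¬R) ∧ ¬(T ∧ Q))   — De Morgan
= ¬(¬T ∧ ¬(T ∧ Q))   — distribution
= T ∨ T ∧ Q   — De Morgan
= T   — absorption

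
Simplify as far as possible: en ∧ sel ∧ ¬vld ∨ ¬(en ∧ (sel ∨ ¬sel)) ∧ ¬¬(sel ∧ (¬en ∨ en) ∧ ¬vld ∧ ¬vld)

en ∧ sel ∧ ¬vld ∨ ¬(en ∧ (sel ∨ ¬sel)) ∧ ¬¬(sel ∧ (¬en ∨ en) ∧ ¬vld ∧ ¬vld)
= en ∧ sel ∧ ¬vld ∨ ¬en ∧ ¬¬(sel ∧ (¬en ∨ en) ∧ ¬vld ∧ ¬vld)   — complement / identity
= en ∧ sel ∧ ¬vld ∨ ¬en ∧ sel ∧ (¬en ∨ en) ∧ ¬vld ∧ ¬vld   — double negation
= en ∧ sel ∧ ¬vld ∨ ¬en ∧ sel ∧ ¬vld ∧ ¬vld   — complement / identity
= en ∧ sel ∧ ¬vld ∨ ¬en ∧ sel ∧ ¬vld   — idempotence
= sel ∧ ¬vld   — distribution

sel ∧ ¬vld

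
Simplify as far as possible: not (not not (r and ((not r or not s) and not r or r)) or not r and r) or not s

not r or not s

not (not not (r and ((not r or not s) and not r or r)) or not r and r) or not s
= not (not not (r and (not r or r)) or not r and r) or not s   — absorption
= not (r and (not r or r) or not r and r) or not s   — double negation
= not (r and (not r or r)) or not s   — complement / identity
= not r or not s   — complement / identity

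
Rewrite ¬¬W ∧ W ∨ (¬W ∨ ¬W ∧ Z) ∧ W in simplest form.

¬¬W ∧ W ∨ (¬W ∨ ¬W ∧ Z) ∧ W
= W ∧ W ∨ (¬W ∨ ¬W ∧ Z) ∧ W   — double negation
= W ∧ W ∨ ¬W ∧ W   — absorption
= W   — distribution

W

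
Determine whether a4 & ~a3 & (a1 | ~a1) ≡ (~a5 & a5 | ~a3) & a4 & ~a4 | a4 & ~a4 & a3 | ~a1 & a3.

E1: a4 & ~a3 & (a1 | ~a1)
    = a4 & ~a3   — complement / identity
E2: (~a5 & a5 | ~a3) & a4 & ~a4 | a4 & ~a4 & a3 | ~a1 & a3
    = ~a3 & a4 & ~a4 | a4 & ~a4 & a3 | ~a1 & a3   — complement / identity
    = a4 & ~a4 | ~a1 & a3   — distribution
    = ~a1 & a3   — complement / identity
These differ: at a1=0, a3=0, a4=1, a5=0, E1 = 1 but E2 = 0.

No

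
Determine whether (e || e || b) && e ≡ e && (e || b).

Yes

E1: (e || e || b) && e
    = (e || b) && e   [idempotence]
    = e   [absorption]
E2: e && (e || b)
    = e   [absorption]
Both reduce to e, so they are equivalent.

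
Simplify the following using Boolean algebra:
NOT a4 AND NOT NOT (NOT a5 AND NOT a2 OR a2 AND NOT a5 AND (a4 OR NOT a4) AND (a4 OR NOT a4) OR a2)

NOT a4 AND NOT NOT (NOT a5 AND NOT a2 OR a2 AND NOT a5 AND (a4 OR NOT a4) AND (a4 OR NOT a4) OR a2)
= NOT a4 AND NOT NOT (NOT a5 AND NOT a2 OR a2 AND NOT a5 AND (a4 OR NOT a4) OR a2)   — idempotence
= NOT a4 AND NOT NOT (NOT a5 AND NOT a2 OR a2 AND NOT a5 OR a2)   — complement / identity
= NOT a4 AND NOT NOT (NOT a5 OR a2)   — distribution
= NOT a4 AND (NOT a5 OR a2)   — double negation

NOT a4 AND (NOT a5 OR a2)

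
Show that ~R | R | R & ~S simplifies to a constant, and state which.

~R | R | R & ~S
= ~R | R   (absorption)
= 1   (complement)

1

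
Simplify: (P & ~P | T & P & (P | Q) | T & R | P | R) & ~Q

(P | R) & ~Q

(P & ~P | T & P & (P | Q) | T & R | P | R) & ~Q
= (T & P & (P | Q) | T & R | P | R) & ~Q   (complement / identity)
= ((P & (P | Q) | R) & T | P | R) & ~Q   (distribution)
= ((P | R) & T | P | R) & ~Q   (absorption)
= (P | R) & ~Q   (absorption)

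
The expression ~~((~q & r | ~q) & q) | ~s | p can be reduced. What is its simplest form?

~s | p

~~((~q & r | ~q) & q) | ~s | p
= ~~(~q & q) | ~s | p
= ~q & q | ~s | p
= ~s | p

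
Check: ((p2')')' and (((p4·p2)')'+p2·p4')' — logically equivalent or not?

E1: ((p2')')'
    = p2'   [double negation]
E2: (((p4·p2)')'+p2·p4')'
    = (p4·p2+p2·p4')'   [double negation]
    = p2'   [distribution]
Both reduce to p2', so they are equivalent.

Yes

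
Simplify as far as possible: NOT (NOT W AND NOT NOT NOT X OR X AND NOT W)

NOT (NOT W AND NOT NOT NOT X OR X AND NOT W)
= NOT (NOT W AND NOT X OR X AND NOT W)   — double negation
= NOT NOT W   — distribution
= W   — double negation

W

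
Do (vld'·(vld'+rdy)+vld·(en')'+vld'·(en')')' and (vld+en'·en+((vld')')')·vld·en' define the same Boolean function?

E1: (vld'·(vld'+rdy)+vld·(en')'+vld'·(en')')'
    = (vld'·(vld'+rdy)+(en')')'   [distribution]
    = (vld'+(en')')'   [absorption]
    = vld·en'   [De Morgan]
E2: (vld+en'·en+((vld')')')·vld·en'
    = (vld+((vld')')')·vld·en'   [complement / identity]
    = (vld+vld')·vld·en'   [double negation]
    = vld·en'   [complement / identity]
Both reduce to vld·en', so they are equivalent.

Yes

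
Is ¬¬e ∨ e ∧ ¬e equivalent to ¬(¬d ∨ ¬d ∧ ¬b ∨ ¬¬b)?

No

E1: ¬¬e ∨ e ∧ ¬e
    = ¬¬e   [complement / identity]
    = e   [double negation]
E2: ¬(¬d ∨ ¬d ∧ ¬b ∨ ¬¬b)
    = ¬(¬d ∨ ¬¬b)   [absorption]
    = d ∧ ¬b   [De Morgan]
These differ: at b=1, d=0, e=1, E1 = 1 but E2 = 0.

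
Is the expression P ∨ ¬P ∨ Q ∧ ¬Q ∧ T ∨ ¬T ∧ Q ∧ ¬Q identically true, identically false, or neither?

identically true

P ∨ ¬P ∨ Q ∧ ¬Q ∧ T ∨ ¬T ∧ Q ∧ ¬Q
= P ∨ ¬P ∨ Q ∧ ¬Q   [distribution]
= P ∨ ¬P   [complement / identity]
= True   [complement]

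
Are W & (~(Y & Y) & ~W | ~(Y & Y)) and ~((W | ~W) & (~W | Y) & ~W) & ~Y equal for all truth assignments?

E1: W & (~(Y & Y) & ~W | ~(Y & Y))
    = W & ~(Y & Y)   [absorption]
    = W & ~Y   [idempotence]
E2: ~((W | ~W) & (~W | Y) & ~W) & ~Y
    = ~((W | ~W) & ~W) & ~Y   [absorption]
    = ~~W & ~Y   [complement / identity]
    = W & ~Y   [double negation]
Both reduce to W & ~Y, so they are equivalent.

Yes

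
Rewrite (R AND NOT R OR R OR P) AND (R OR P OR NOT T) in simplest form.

(R AND NOT R OR R OR P) AND (R OR P OR NOT T)
= (R OR P) AND (R OR P OR NOT T)
= R OR P

R OR P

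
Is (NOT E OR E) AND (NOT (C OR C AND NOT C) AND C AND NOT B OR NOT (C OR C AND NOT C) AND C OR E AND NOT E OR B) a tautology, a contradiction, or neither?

neither

(NOT E OR E) AND (NOT (C OR C AND NOT C) AND C AND NOT B OR NOT (C OR C AND NOT C) AND C OR E AND NOT E OR B)
= (NOT E OR E) AND (NOT (C OR C AND NOT C) AND C OR E AND NOT E OR B)   (absorption)
= (NOT E OR E) AND (NOT C AND C OR E AND NOT E OR B)   (complement / identity)
= NOT C AND C OR E AND NOT E OR B   (complement / identity)
= NOT C AND C OR B   (complement / identity)
= B   (complement / identity)
This depends on B, so it is not a constant.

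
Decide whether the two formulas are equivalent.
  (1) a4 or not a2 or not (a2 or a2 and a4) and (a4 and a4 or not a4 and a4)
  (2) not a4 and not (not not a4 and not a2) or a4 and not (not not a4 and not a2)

E1: a4 or not a2 or not (a2 or a2 and a4) and (a4 and a4 or not a4 and a4)
    = a4 or not a2 or not (a2 or a2 and a4) and a4   [distribution]
    = a4 or not a2 or not a2 and a4   [absorption]
    = a4 or not a2   [absorption]
E2: not a4 and not (not not a4 and not a2) or a4 and not (not not a4 and not a2)
    = not (not not a4 and not a2)   [distribution]
    = not a4 or a2   [De Morgan]
These differ: at a2=1, a4=0, E1 = 0 but E2 = 1.

No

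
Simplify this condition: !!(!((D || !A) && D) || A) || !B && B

!!(!((D || !A) && D) || A) || !B && B
= !!(!D || A) || !B && B   [absorption]
= !D || A || !B && B   [double negation]
= !D || A   [complement / identity]

!D || A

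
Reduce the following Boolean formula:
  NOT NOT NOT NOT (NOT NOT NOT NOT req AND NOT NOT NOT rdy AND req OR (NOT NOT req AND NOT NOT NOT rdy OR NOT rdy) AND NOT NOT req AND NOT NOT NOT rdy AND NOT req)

req AND NOT rdy

NOT NOT NOT NOT (NOT NOT NOT NOT req AND NOT NOT NOT rdy AND req OR (NOT NOT req AND NOT NOT NOT rdy OR NOT rdy) AND NOT NOT req AND NOT NOT NOT rdy AND NOT req)
= NOT NOT NOT NOT (NOT NOT req AND NOT NOT NOT rdy AND req OR (NOT NOT req AND NOT NOT NOT rdy OR NOT rdy) AND NOT NOT req AND NOT NOT NOT rdy AND NOT req)   (double negation)
= NOT NOT NOT NOT (NOT NOT req AND NOT NOT NOT rdy AND req OR NOT NOT req AND NOT NOT NOT rdy AND NOT req)   (absorption)
= NOT NOT NOT NOT (NOT NOT req AND NOT NOT NOT rdy)   (distribution)
= NOT NOT (NOT NOT req AND NOT NOT NOT rdy)   (double negation)
= NOT (NOT req OR NOT NOT rdy)   (De Morgan)
= req AND NOT rdy   (De Morgan)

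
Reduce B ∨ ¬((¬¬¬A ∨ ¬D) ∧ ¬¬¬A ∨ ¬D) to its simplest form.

B ∨ ¬((¬¬¬A ∨ ¬D) ∧ ¬¬¬A ∨ ¬D)
= B ∨ ¬(¬¬¬A ∨ ¬D)   [absorption]
= B ∨ ¬(¬A ∨ ¬D)   [double negation]
= B ∨ A ∧ D   [De Morgan]

B ∨ A ∧ D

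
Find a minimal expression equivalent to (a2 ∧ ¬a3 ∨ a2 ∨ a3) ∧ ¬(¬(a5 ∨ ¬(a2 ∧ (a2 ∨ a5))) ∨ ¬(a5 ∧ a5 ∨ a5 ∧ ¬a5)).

(a2 ∨ a3) ∧ a5

(a2 ∧ ¬a3 ∨ a2 ∨ a3) ∧ ¬(¬(a5 ∨ ¬(a2 ∧ (a2 ∨ a5))) ∨ ¬(a5 ∧ a5 ∨ a5 ∧ ¬a5))
= (a2 ∧ ¬a3 ∨ a2 ∨ a3) ∧ ¬(¬(a5 ∨ ¬(a2 ∧ (a2 ∨ a5))) ∨ ¬a5)   (distribution)
= (a2 ∧ ¬a3 ∨ a2 ∨ a3) ∧ (a5 ∨ ¬(a2 ∧ (a2 ∨ a5))) ∧ a5   (De Morgan)
= (a2 ∧ ¬a3 ∨ a2 ∨ a3) ∧ (a5 ∨ ¬a2) ∧ a5   (absorption)
= (a2 ∨ a3) ∧ (a5 ∨ ¬a2) ∧ a5   (absorption)
= (a2 ∨ a3) ∧ a5   (absorption)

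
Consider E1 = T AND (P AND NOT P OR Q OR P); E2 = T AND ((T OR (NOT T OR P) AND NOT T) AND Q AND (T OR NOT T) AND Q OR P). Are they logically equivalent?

E1: T AND (P AND NOT P OR Q OR P)
    = T AND (Q OR P)   [complement / identity]
E2: T AND ((T OR (NOT T OR P) AND NOT T) AND Q AND (T OR NOT T) AND Q OR P)
    = T AND ((T OR NOT T) AND Q AND (T OR NOT T) AND Q OR P)   [absorption]
    = T AND ((T OR NOT T) AND Q OR P)   [idempotence]
    = T AND (Q OR P)   [complement / identity]
Both reduce to T AND (Q OR P), so they are equivalent.

Yes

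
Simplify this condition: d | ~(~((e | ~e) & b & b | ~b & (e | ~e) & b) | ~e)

d | b & e

d | ~(~((e | ~e) & b & b | ~b & (e | ~e) & b) | ~e)
= d | ~(~((e | ~e) & b) | ~e)   — distribution
= d | ~(~b | ~e)   — complement / identity
= d | b & e   — De Morgan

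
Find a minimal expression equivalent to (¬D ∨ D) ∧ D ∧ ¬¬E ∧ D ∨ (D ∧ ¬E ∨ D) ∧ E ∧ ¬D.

(¬D ∨ D) ∧ D ∧ ¬¬E ∧ D ∨ (D ∧ ¬E ∨ D) ∧ E ∧ ¬D
= D ∧ ¬¬E ∧ D ∨ (D ∧ ¬E ∨ D) ∧ E ∧ ¬D
= D ∧ E ∧ D ∨ (D ∧ ¬E ∨ D) ∧ E ∧ ¬D
= D ∧ E ∧ D ∨ D ∧ E ∧ ¬D
= D ∧ E

D ∧ E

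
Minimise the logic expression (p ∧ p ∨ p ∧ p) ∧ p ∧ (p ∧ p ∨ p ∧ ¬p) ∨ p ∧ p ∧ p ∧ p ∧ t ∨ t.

(p ∧ p ∨ p ∧ p) ∧ p ∧ (p ∧ p ∨ p ∧ ¬p) ∨ p ∧ p ∧ p ∧ p ∧ t ∨ t
= (p ∧ p ∨ p ∧ p) ∧ p ∧ p ∨ p ∧ p ∧ p ∧ p ∧ t ∨ t   — distribution
= p ∧ p ∧ p ∧ p ∨ p ∧ p ∧ p ∧ p ∧ t ∨ t   — idempotence
= p ∧ p ∧ p ∧ p ∨ t   — absorption
= p ∧ p ∨ t   — idempotence
= p ∨ t   — idempotence

p ∨ t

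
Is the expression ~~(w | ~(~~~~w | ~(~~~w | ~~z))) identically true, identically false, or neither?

identically true

~~(w | ~(~~~~w | ~(~~~w | ~~z)))
= ~~(w | ~(~~w | ~(~~~w | ~~z)))   — double negation
= ~~(w | ~(~~w | ~~w & ~z))   — De Morgan
= ~~(w | ~~~w)   — absorption
= ~~(w | ~w)   — double negation
= w | ~w   — double negation
= 1   — complement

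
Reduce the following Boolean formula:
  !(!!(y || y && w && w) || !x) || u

!y && x || u

!(!!(y || y && w && w) || !x) || u
= !(!!(y || y && w) || !x) || u   — idempotence
= !(!!y || !x) || u   — absorption
= !y && x || u   — De Morgan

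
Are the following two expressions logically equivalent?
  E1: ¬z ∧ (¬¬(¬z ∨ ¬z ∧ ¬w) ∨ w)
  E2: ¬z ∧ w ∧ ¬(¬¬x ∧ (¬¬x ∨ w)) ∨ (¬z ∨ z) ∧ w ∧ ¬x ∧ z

No

E1: ¬z ∧ (¬¬(¬z ∨ ¬z ∧ ¬w) ∨ w)
    = ¬z ∧ (¬z ∨ ¬z ∧ ¬w ∨ w)
    = ¬z ∧ (¬z ∨ w)
    = ¬z
E2: ¬z ∧ w ∧ ¬(¬¬x ∧ (¬¬x ∨ w)) ∨ (¬z ∨ z) ∧ w ∧ ¬x ∧ z
    = ¬z ∧ w ∧ ¬¬¬x ∨ (¬z ∨ z) ∧ w ∧ ¬x ∧ z
    = ¬z ∧ w ∧ ¬x ∨ (¬z ∨ z) ∧ w ∧ ¬x ∧ z
    = ¬z ∧ w ∧ ¬x ∨ w ∧ ¬x ∧ z
    = w ∧ ¬x
These differ: at w=0, x=0, z=0, E1 = 1 but E2 = 0.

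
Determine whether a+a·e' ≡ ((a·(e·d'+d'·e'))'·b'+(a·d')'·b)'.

No

E1: a+a·e'
    = a   (absorption)
E2: ((a·(e·d'+d'·e'))'·b'+(a·d')'·b)'
    = ((a·d')'·b'+(a·d')'·b)'   (distribution)
    = ((a·d')')'   (distribution)
    = a·d'   (double negation)
These differ: at a=1, b=1, d=1, e=0, E1 = 1 but E2 = 0.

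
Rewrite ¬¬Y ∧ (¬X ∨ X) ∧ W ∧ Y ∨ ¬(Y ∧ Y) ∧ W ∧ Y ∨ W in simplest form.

W

¬¬Y ∧ (¬X ∨ X) ∧ W ∧ Y ∨ ¬(Y ∧ Y) ∧ W ∧ Y ∨ W
= ¬¬Y ∧ W ∧ Y ∨ ¬(Y ∧ Y) ∧ W ∧ Y ∨ W   [complement / identity]
= ¬¬Y ∧ W ∧ Y ∨ ¬Y ∧ W ∧ Y ∨ W   [idempotence]
= Y ∧ W ∧ Y ∨ ¬Y ∧ W ∧ Y ∨ W   [double negation]
= W ∧ Y ∨ W   [distribution]
= W   [absorption]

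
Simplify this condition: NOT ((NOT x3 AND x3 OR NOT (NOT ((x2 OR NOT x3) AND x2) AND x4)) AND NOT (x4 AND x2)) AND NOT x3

NOT ((NOT x3 AND x3 OR NOT (NOT ((x2 OR NOT x3) AND x2) AND x4)) AND NOT (x4 AND x2)) AND NOT x3
= NOT (NOT (NOT ((x2 OR NOT x3) AND x2) AND x4) AND NOT (x4 AND x2)) AND NOT x3   (complement / identity)
= NOT (NOT (NOT x2 AND x4) AND NOT (x4 AND x2)) AND NOT x3   (absorption)
= (NOT x2 AND x4 OR x4 AND x2) AND NOT x3   (De Morgan)
= x4 AND NOT x3   (distribution)

x4 AND NOT x3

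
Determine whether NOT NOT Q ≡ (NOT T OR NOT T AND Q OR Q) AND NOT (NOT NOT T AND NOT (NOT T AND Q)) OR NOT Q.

E1: NOT NOT Q
    = Q
E2: (NOT T OR NOT T AND Q OR Q) AND NOT (NOT NOT T AND NOT (NOT T AND Q)) OR NOT Q
    = (NOT T OR NOT T AND Q OR Q) AND (NOT T OR NOT T AND Q) OR NOT Q
    = NOT T OR NOT T AND Q OR NOT Q
    = NOT T OR NOT Q
These differ: at Q=0, T=0, E1 = 0 but E2 = 1.

No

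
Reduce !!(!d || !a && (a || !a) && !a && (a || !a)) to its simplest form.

!d || !a

!!(!d || !a && (a || !a) && !a && (a || !a))
= !!(!d || !a && (a || !a))   (idempotence)
= !d || !a && (a || !a)   (double negation)
= !d || !a   (complement / identity)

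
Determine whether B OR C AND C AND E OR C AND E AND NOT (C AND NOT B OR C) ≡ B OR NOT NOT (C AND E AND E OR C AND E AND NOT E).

Yes

E1: B OR C AND C AND E OR C AND E AND NOT (C AND NOT B OR C)
    = B OR C AND C AND E OR C AND E AND NOT C
    = B OR C AND E
E2: B OR NOT NOT (C AND E AND E OR C AND E AND NOT E)
    = B OR C AND E AND E OR C AND E AND NOT E
    = B OR C AND E
Both reduce to B OR C AND E, so they are equivalent.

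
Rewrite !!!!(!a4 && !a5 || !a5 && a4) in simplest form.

!a5

!!!!(!a4 && !a5 || !a5 && a4)
= !!!!!a5   [distribution]
= !!!a5   [double negation]
= !a5   [double negation]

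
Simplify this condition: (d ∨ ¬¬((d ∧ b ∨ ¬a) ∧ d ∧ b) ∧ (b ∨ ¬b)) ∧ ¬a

(d ∨ ¬¬((d ∧ b ∨ ¬a) ∧ d ∧ b) ∧ (b ∨ ¬b)) ∧ ¬a
= (d ∨ (d ∧ b ∨ ¬a) ∧ d ∧ b ∧ (b ∨ ¬b)) ∧ ¬a   — double negation
= (d ∨ d ∧ b ∧ (b ∨ ¬b)) ∧ ¬a   — absorption
= (d ∨ d ∧ b) ∧ ¬a   — complement / identity
= d ∧ ¬a   — absorption

d ∧ ¬a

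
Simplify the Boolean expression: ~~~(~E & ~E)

~~~(~E & ~E)
= ~~(E | E)   (De Morgan)
= ~~E   (idempotence)
= E   (double negation)

E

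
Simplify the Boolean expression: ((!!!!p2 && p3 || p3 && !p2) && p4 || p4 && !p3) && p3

p4 && p3

((!!!!p2 && p3 || p3 && !p2) && p4 || p4 && !p3) && p3
= ((!!p2 && p3 || p3 && !p2) && p4 || p4 && !p3) && p3
= ((p2 && p3 || p3 && !p2) && p4 || p4 && !p3) && p3
= (p3 && p4 || p4 && !p3) && p3
= p4 && p3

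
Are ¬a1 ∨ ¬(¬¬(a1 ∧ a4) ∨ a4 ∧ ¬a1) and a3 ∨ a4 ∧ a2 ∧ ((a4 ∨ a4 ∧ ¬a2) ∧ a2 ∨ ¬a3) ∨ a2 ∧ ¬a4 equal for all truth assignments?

No

E1: ¬a1 ∨ ¬(¬¬(a1 ∧ a4) ∨ a4 ∧ ¬a1)
    = ¬a1 ∨ ¬(a1 ∧ a4 ∨ a4 ∧ ¬a1)   (double negation)
    = ¬a1 ∨ ¬a4   (distribution)
E2: a3 ∨ a4 ∧ a2 ∧ ((a4 ∨ a4 ∧ ¬a2) ∧ a2 ∨ ¬a3) ∨ a2 ∧ ¬a4
    = a3 ∨ a4 ∧ a2 ∧ (a4 ∧ a2 ∨ ¬a3) ∨ a2 ∧ ¬a4   (absorption)
    = a3 ∨ a4 ∧ a2 ∨ a2 ∧ ¬a4   (absorption)
    = a3 ∨ a2   (distribution)
These differ: at a1=0, a2=0, a3=0, a4=0, E1 = 1 but E2 = 0.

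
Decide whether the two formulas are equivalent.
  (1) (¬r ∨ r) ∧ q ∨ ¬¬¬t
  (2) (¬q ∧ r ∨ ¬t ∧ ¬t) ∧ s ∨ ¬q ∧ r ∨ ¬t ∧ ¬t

E1: (¬r ∨ r) ∧ q ∨ ¬¬¬t
    = q ∨ ¬¬¬t   [complement / identity]
    = q ∨ ¬t   [double negation]
E2: (¬q ∧ r ∨ ¬t ∧ ¬t) ∧ s ∨ ¬q ∧ r ∨ ¬t ∧ ¬t
    = ¬q ∧ r ∨ ¬t ∧ ¬t   [absorption]
    = ¬q ∧ r ∨ ¬t   [idempotence]
These differ: at q=0, r=1, s=0, t=1, E1 = 0 but E2 = 1.

No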